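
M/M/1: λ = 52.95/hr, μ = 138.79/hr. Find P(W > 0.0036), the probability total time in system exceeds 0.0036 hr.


W ~ Exponential(μ−λ) for M/M/1.
μ − λ = 138.79 − 52.95 = 85.8400
P(W > t) = e^{−(μ−λ)t} = e^{−0.3090} = 0.734163

Final: 0.734163


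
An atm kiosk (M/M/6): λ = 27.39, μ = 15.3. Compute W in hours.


a = 1.7902; ρ = 0.2984; P₀ = 0.166802
Lq = P₀·a^c·ρ/(c!(1−ρ)²) = 0.004622
Wq = Lq/λ = 0.004622/27.39 = 0.0001687 hr
W = Wq + 1/μ = 0.0001687 + 0.06536 = 0.06553 hr

Final: 0.06553 hr


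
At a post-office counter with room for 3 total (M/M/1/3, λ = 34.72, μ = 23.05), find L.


ρ = 34.72/23.05 = 1.5063
L = ρ[1 − (K+1)ρ^K + Kρ^(K+1)] / [(1−ρ)(1−ρ^(K+1))]
Numerator: 1.5063·(1 − 4·3.417640 + 3·5.147960) = 4.177423
Denominator: (-0.5063)·(-4.147960) = 2.100073
L = 4.177423/2.100073 = 1.9892

Final: 1.9892


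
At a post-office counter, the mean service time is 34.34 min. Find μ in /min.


μ = 1/(service time) in consistent units.
1 minute = 1 min, so μ = 1/34.34 = 0.02912 per minute

Final: 0.02912 /min


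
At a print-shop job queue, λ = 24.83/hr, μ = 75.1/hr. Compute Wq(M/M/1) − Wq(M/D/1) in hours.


ρ = 24.83/75.1 = 0.3306
Wq(M/M/1) = ρ/(μ−λ) = 0.3306/50.27 = 0.006577 hr
Wq(M/D/1) = ρ/(2(μ−λ)) = 0.003289 hr
Savings = 0.006577 − 0.003289 = 0.003289 hr

Final: 0.003289 hr


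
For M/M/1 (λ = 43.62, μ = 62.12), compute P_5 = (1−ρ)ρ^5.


ρ = 43.62/62.12 = 0.7022
P_n = (1−ρ)·ρ^n = (1 − 0.7022)·0.7022^5 = 0.2978·0.170715 = 0.050841

Final: 0.050841


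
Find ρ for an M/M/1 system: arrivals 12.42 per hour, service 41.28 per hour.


ρ = λ/μ = 12.42/41.28 = 0.3009

Final: 0.3009


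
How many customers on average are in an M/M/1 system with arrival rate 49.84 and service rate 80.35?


ρ = λ/μ = 49.84/80.35 = 0.6203
L = ρ/(1−ρ) = 0.6203/(1 − 0.6203) = 0.6203/0.3797 = 1.6336

Final: 1.6336


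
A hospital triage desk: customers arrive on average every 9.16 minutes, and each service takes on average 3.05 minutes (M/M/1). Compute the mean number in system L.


λ = 60/9.16 = 6.5502 /hr
μ = 60/3.05 = 19.6721 /hr
ρ = λ/μ = 6.5502/19.6721 = 0.3330
L = ρ/(1−ρ) = 0.3330/0.6670 = 0.4992

Final: 0.4992


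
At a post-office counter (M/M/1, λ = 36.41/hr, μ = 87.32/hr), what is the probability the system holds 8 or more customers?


ρ = 36.41/87.32 = 0.4170
P(N ≥ n) = ρ^n = 0.4170^8 = 0.0009138

Final: 0.0009138


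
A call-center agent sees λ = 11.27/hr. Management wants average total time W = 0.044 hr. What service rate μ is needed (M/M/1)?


W = 1/(μ−λ) ⇒ μ − λ = 1/W = 1/0.044 = 22.7273
μ = λ + 1/W = 11.27 + 22.7273 = 33.9973 per hr

Final: 33.9973 /hr


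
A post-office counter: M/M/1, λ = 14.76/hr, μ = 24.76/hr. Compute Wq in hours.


ρ = 14.76/24.76 = 0.5961
Wq = ρ/(μ−λ) = 0.5961/(24.76 − 14.76) = 0.5961/10.00 = 0.05961 hr

Final: 0.05961 hr


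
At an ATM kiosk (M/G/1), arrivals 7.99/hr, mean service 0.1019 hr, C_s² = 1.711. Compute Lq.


ρ = λ·E[S] = 7.99·0.1019 = 0.8142
Lq = ρ²(1+C_s²)/(2(1−ρ)) = 0.6629·(1+1.711)/(2·0.1858)
= 0.6629·2.7110/0.3716 = 4.83561

Final: 4.83561


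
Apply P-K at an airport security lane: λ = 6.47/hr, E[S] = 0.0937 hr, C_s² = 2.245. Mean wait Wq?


ρ = λ·E[S] = 6.47·0.0937 = 0.6062
E[S²] = E[S]²(1+C_s²) = 0.0937²·(1+2.245) = 0.028490
Wq = λ·E[S²]/(2(1−ρ)) = 6.47·0.028490/(2·0.3938) = 0.23406 hr

Final: 0.23406 hr


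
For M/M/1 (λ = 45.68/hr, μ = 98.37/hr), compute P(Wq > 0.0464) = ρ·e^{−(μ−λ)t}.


ρ = 45.68/98.37 = 0.4644
P(Wq > t) = ρ·e^{−(μ−λ)t} = 0.4644·e^{−2.4448}
= 0.4644·0.086742 = 0.040280

Final: 0.040280


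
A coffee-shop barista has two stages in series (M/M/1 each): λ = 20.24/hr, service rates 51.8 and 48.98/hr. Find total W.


Each node sees arrival rate λ = 20.24/hr (tandem ⇒ throughput preserved).
W₁ = 1/(μ₁−λ) = 1/(51.8−20.24) = 0.03169 hr
W₂ = 1/(μ₂−λ) = 1/(48.98−20.24) = 0.03479 hr
W_total = W₁ + W₂ = 0.03169 + 0.03479 = 0.06648 hr

Final: 0.06648 hr


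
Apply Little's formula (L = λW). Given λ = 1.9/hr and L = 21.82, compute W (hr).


W = L/λ = 21.82/1.9 = 11.4842 hr

Final: 11.4842 hr


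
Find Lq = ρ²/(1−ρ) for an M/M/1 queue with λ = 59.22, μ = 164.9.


ρ = 59.22/164.9 = 0.3591
Lq = ρ²/(1−ρ) = 0.1290/0.6409 = 0.2012

Final: 0.2012


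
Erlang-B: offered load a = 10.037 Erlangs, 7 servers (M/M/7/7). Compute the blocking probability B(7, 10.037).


B(c,a) = (a^c/c!) / Σ_{k=0}^{c} a^k/k!
a^7/7! = 2036.089820
Σ terms (k=0..7): 1.00000 + 10.03700 + 50.37068 + 168.52352 + 422.86764 + 848.86451 + 1420.00884 + 2036.08982 = 4957.762015
B = 2036.089820/4957.762015 = 0.410687

Final: 0.410687


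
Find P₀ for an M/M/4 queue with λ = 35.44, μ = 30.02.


a = λ/μ = 35.44/30.02 = 1.1805; ρ = a/c = 0.2951
Σ_{k=0}^{3} a^k/k! (terms k=0..3) = 1.00000 + 1.18055 + 0.69684 + 0.27422 = 3.15161
Tail: a^4/(4!(1−ρ)) = 1.94237/(24·0.7049) = 0.11482
P₀ = 1/(3.15161 + 0.11482) = 1/3.26643 = 0.306145

Final: 0.306145


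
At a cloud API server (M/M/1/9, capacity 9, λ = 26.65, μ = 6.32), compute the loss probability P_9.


ρ = λ/μ = 26.65/6.32 = 4.2168
P_K = (1−ρ)ρ^K/(1−ρ^(K+1)) = (-3.2168·421522.941037)/(1 − 1777466.199153)
= -1355943.258115/-1777465.199153 = 0.762852

Final: 0.762852


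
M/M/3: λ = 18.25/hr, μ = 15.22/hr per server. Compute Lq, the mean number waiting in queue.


a = λ/μ = 1.1991; ρ = a/3 = 0.3997
P₀ = 0.294410
Lq = P₀·a^c·ρ / (c!·(1−ρ)²) = 0.294410·1.72403·0.3997/(6·0.36037)
= 0.09383

Final: 0.09383


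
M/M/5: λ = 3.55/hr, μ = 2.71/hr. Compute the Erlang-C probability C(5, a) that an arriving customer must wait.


a = λ/μ = 1.3100; ρ = a/5 = 0.2620
P₀ = 0.269624 (from M/M/c formula)
C(c,a) = [a^c/(c!(1−ρ))]·P₀ = [3.85741/(120·0.7380)]·0.269624
= 0.04356·0.269624 = 0.011744

Final: 0.011744


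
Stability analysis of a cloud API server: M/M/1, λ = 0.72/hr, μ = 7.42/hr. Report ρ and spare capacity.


Total capacity cμ = 1·7.42 = 7.42/hr
ρ = λ/(cμ) = 0.72/7.42 = 0.09704
Stable ⇔ ρ < 1: YES
Spare capacity = cμ − λ = 7.42 − 0.72 = 6.70/hr

Final: ρ = 0.09704; stable; margin = 6.70/hr


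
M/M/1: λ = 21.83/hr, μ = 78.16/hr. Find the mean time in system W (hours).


W = 1/(μ−λ) = 1/(78.16 − 21.83) = 1/56.33 = 0.01775 hr

Final: 0.01775 hr


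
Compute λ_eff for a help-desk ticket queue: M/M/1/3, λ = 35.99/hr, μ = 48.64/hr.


ρ = 0.7399; P_K = (1−ρ)ρ^3/(1−ρ^4) = 0.150455
λ_eff = λ(1 − P_K) = 35.99·(1 − 0.150455) = 35.99·0.849545 = 30.5751 /hr

Final: 30.5751 /hr


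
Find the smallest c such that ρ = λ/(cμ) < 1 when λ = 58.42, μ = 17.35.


Stability requires cμ > λ ⇔ c > λ/μ.
λ/μ = 58.42/17.35 = 3.3671
Minimum integer c = ⌊3.3671⌋ + 1 = 4
Check: 4·17.35 = 69.40 > 58.42, while 3·17.35 = 52.05 ≤ 58.42

Final: 4 servers


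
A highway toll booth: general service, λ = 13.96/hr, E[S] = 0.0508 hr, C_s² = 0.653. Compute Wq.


ρ = λ·E[S] = 13.96·0.0508 = 0.7092
E[S²] = E[S]²(1+C_s²) = 0.0508²·(1+0.653) = 0.004266
Wq = λ·E[S²]/(2(1−ρ)) = 13.96·0.004266/(2·0.2908) = 0.10238 hr

Final: 0.10238 hr


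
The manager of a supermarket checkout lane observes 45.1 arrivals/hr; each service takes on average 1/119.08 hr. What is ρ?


ρ = λ/μ = 45.1/119.08 = 0.3787

Final: 0.3787


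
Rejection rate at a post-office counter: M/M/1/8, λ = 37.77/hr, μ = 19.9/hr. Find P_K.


ρ = λ/μ = 37.77/19.9 = 1.8980
P_K = (1−ρ)ρ^K/(1−ρ^(K+1)) = (-0.8980·168.403560)/(1 − 319.628264)
= -151.224704/-318.628264 = 0.474612

Final: 0.474612


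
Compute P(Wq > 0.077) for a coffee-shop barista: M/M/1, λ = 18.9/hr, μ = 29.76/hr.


ρ = 18.9/29.76 = 0.6351
P(Wq > t) = ρ·e^{−(μ−λ)t} = 0.6351·e^{−0.8362}
= 0.6351·0.433345 = 0.275209

Final: 0.275209


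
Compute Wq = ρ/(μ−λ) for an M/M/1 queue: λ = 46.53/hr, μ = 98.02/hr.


ρ = 46.53/98.02 = 0.4747
Wq = ρ/(μ−λ) = 0.4747/(98.02 − 46.53) = 0.4747/51.49 = 0.009219 hr

Final: 0.009219 hr


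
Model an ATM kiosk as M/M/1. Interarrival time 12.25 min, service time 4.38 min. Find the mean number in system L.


λ = 60/12.25 = 4.8980 /hr
μ = 60/4.38 = 13.6986 /hr
ρ = λ/μ = 4.8980/13.6986 = 0.3576
L = ρ/(1−ρ) = 0.3576/0.6424 = 0.5565

Final: 0.5565


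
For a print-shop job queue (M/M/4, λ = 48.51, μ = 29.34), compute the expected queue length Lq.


a = λ/μ = 1.6534; ρ = a/4 = 0.4133
P₀ = 0.188529
Lq = P₀·a^c·ρ / (c!·(1−ρ)²) = 0.188529·7.47282·0.4133/(24·0.34417)
= 0.07050

Final: 0.07050


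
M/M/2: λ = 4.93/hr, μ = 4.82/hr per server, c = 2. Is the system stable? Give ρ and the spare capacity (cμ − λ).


Total capacity cμ = 2·4.82 = 9.64/hr
ρ = λ/(cμ) = 4.93/9.64 = 0.5114
Stable ⇔ ρ < 1: YES
Spare capacity = cμ − λ = 9.64 − 4.93 = 4.71/hr

Final: ρ = 0.5114; stable; margin = 4.71/hr


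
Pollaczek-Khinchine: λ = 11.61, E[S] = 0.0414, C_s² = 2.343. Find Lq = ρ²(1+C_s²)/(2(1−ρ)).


ρ = λ·E[S] = 11.61·0.0414 = 0.4807
Lq = ρ²(1+C_s²)/(2(1−ρ)) = 0.2310·(1+2.343)/(2·0.5193)
= 0.2310·3.3430/1.0387 = 0.74356

Final: 0.74356


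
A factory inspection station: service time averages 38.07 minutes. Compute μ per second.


μ = 1/(service time) in consistent units.
1 second = 0.0166667 min, so μ = 0.0166667/38.07 = 0.0004378 per second

Final: 0.0004378 /sec


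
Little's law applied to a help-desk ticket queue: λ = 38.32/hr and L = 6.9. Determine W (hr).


W = L/λ = 6.9/38.32 = 0.1801 hr

Final: 0.1801 hr


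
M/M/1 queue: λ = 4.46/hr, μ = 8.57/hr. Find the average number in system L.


ρ = λ/μ = 4.46/8.57 = 0.5204
L = ρ/(1−ρ) = 0.5204/(1 − 0.5204) = 0.5204/0.4796 = 1.0852

Final: 1.0852


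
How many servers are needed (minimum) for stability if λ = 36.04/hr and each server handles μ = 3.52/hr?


Stability requires cμ > λ ⇔ c > λ/μ.
λ/μ = 36.04/3.52 = 10.2386
Minimum integer c = ⌊10.2386⌋ + 1 = 11
Check: 11·3.52 = 38.72 > 36.04, while 10·3.52 = 35.20 ≤ 36.04

Final: 11 servers


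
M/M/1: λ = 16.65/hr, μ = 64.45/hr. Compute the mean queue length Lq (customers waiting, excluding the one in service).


ρ = 16.65/64.45 = 0.2583
Lq = ρ²/(1−ρ) = 0.06674/0.7417 = 0.08999

Final: 0.08999


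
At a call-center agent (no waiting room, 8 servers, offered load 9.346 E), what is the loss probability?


B(c,a) = (a^c/c!) / Σ_{k=0}^{c} a^k/k!
a^8/8! = 1443.729033
Σ terms (k=0..8): 1.00000 + 9.34600 + 43.67386 + 136.05863 + 317.90098 + 594.22051 + 925.59748 + 1235.80486 + 1443.72903 = 4707.331350
B = 1443.729033/4707.331350 = 0.306698

Final: 0.306698


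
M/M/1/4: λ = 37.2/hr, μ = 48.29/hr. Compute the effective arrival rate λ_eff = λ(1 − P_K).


ρ = 0.7703; P_K = (1−ρ)ρ^4/(1−ρ^5) = 0.110984
λ_eff = λ(1 − P_K) = 37.2·(1 − 0.110984) = 37.2·0.889016 = 33.0714 /hr

Final: 33.0714 /hr


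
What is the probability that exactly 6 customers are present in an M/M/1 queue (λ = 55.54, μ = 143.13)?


ρ = 55.54/143.13 = 0.3880
P_n = (1−ρ)·ρ^n = (1 − 0.3880)·0.3880^6 = 0.6120·0.003414 = 0.002089

Final: 0.002089


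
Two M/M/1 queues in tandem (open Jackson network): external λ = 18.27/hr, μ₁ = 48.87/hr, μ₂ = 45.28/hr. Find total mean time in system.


Each node sees arrival rate λ = 18.27/hr (tandem ⇒ throughput preserved).
W₁ = 1/(μ₁−λ) = 1/(48.87−18.27) = 0.03268 hr
W₂ = 1/(μ₂−λ) = 1/(45.28−18.27) = 0.03702 hr
W_total = W₁ + W₂ = 0.03268 + 0.03702 = 0.06970 hr

Final: 0.06970 hr


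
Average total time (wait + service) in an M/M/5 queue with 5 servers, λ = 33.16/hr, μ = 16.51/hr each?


a = 2.0085; ρ = 0.4017; P₀ = 0.133171
Lq = P₀·a^c·ρ/(c!(1−ρ)²) = 0.04070
Wq = Lq/λ = 0.04070/33.16 = 0.001227 hr
W = Wq + 1/μ = 0.001227 + 0.06057 = 0.06180 hr

Final: 0.06180 hr


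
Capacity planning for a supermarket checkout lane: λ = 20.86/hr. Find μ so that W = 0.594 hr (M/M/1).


W = 1/(μ−λ) ⇒ μ − λ = 1/W = 1/0.594 = 1.6835
μ = λ + 1/W = 20.86 + 1.6835 = 22.5435 per hr

Final: 22.5435 /hr


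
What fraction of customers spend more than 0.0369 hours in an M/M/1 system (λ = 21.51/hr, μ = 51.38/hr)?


W ~ Exponential(μ−λ) for M/M/1.
μ − λ = 51.38 − 21.51 = 29.8700
P(W > t) = e^{−(μ−λ)t} = e^{−1.1022} = 0.332139

Final: 0.332139


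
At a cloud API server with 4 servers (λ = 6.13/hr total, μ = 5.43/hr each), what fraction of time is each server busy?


ρ = λ/(cμ) = 6.13/(4·5.43) = 6.13/21.72 = 0.2822

Final: 0.2822


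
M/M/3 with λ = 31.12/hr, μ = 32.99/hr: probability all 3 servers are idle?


a = λ/μ = 31.12/32.99 = 0.9433; ρ = a/c = 0.3144
Σ_{k=0}^{2} a^k/k! (terms k=0..2) = 1.00000 + 0.94332 + 0.44492 = 2.38824
Tail: a^3/(3!(1−ρ)) = 0.83941/(6·0.6856) = 0.20407
P₀ = 1/(2.38824 + 0.20407) = 1/2.59231 = 0.385757

Final: 0.385757


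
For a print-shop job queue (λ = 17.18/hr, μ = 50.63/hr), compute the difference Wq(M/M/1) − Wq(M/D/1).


ρ = 17.18/50.63 = 0.3393
Wq(M/M/1) = ρ/(μ−λ) = 0.3393/33.45 = 0.01014 hr
Wq(M/D/1) = ρ/(2(μ−λ)) = 0.005072 hr
Savings = 0.01014 − 0.005072 = 0.005072 hr

Final: 0.005072 hr


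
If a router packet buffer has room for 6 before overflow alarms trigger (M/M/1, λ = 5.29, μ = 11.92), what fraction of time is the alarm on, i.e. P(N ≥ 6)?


ρ = 5.29/11.92 = 0.4438
P(N ≥ n) = ρ^n = 0.4438^6 = 0.007640

Final: 0.007640


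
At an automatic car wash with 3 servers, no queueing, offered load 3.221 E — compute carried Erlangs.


B(3,3.221) = 0.371850 (Erlang-B)
Carried load = a(1 − B) = 3.221·(1 − 0.371850) = 3.221·0.628150 = 2.0233 E

Final: 2.0233 Erlangs


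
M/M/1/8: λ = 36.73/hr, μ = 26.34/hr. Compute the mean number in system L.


ρ = 36.73/26.34 = 1.3945
L = ρ[1 − (K+1)ρ^K + Kρ^(K+1)] / [(1−ρ)(1−ρ^(K+1))]
Numerator: 1.3945·(1 − 9·14.296880 + 8·19.936385) = 44.370462
Denominator: (-0.3945)·(-18.936385) = 7.469592
L = 44.370462/7.469592 = 5.9401

Final: 5.9401


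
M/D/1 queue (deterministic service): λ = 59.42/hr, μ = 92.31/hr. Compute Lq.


ρ = 59.42/92.31 = 0.6437
M/D/1: Lq = ρ²/(2(1−ρ)) = 0.4144/(2·0.3563) = 0.58146

Final: 0.58146


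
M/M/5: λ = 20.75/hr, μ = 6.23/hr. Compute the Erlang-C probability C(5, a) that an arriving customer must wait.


a = λ/μ = 3.3307; ρ = a/5 = 0.6661
P₀ = 0.031854 (from M/M/c formula)
C(c,a) = [a^c/(c!(1−ρ))]·P₀ = [409.87391/(120·0.3339)]·0.031854
= 10.23043·0.031854 = 0.325880

Final: 0.325880


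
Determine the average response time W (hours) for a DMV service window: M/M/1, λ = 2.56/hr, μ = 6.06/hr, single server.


W = 1/(μ−λ) = 1/(6.06 − 2.56) = 1/3.50 = 0.2857 hr

Final: 0.2857 hr


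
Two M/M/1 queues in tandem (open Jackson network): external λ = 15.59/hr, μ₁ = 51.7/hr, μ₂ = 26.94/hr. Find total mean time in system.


Each node sees arrival rate λ = 15.59/hr (tandem ⇒ throughput preserved).
W₁ = 1/(μ₁−λ) = 1/(51.7−15.59) = 0.02769 hr
W₂ = 1/(μ₂−λ) = 1/(26.94−15.59) = 0.08811 hr
W_total = W₁ + W₂ = 0.02769 + 0.08811 = 0.11580 hr

Final: 0.11580 hr


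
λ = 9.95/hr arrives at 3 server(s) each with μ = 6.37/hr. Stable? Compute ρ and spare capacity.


Total capacity cμ = 3·6.37 = 19.11/hr
ρ = λ/(cμ) = 9.95/19.11 = 0.5207
Stable ⇔ ρ < 1: YES
Spare capacity = cμ − λ = 19.11 − 9.95 = 9.16/hr

Final: ρ = 0.5207; stable; margin = 9.16/hr


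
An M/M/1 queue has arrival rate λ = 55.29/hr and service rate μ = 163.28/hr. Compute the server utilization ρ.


ρ = λ/μ = 55.29/163.28 = 0.3386

Final: 0.3386


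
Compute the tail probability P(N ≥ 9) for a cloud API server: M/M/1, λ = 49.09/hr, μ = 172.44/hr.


ρ = 49.09/172.44 = 0.2847
P(N ≥ n) = ρ^n = 0.2847^9 = 0.00001228

Final: 0.00001228


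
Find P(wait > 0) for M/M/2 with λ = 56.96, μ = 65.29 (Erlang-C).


a = λ/μ = 0.8724; ρ = a/2 = 0.4362
P₀ = 0.392556 (from M/M/c formula)
C(c,a) = [a^c/(c!(1−ρ))]·P₀ = [0.76111/(2·0.5638)]·0.392556
= 0.67499·0.392556 = 0.264972

Final: 0.264972


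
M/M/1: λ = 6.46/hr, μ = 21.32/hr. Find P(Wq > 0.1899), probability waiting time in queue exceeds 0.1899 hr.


ρ = 6.46/21.32 = 0.3030
P(Wq > t) = ρ·e^{−(μ−λ)t} = 0.3030·e^{−2.8219}
= 0.3030·0.059492 = 0.018026

Final: 0.018026


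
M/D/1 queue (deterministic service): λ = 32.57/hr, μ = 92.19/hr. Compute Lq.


ρ = 32.57/92.19 = 0.3533
M/D/1: Lq = ρ²/(2(1−ρ)) = 0.1248/(2·0.6467) = 0.09650

Final: 0.09650


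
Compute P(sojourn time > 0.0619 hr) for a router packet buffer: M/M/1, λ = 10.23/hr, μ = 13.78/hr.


W ~ Exponential(μ−λ) for M/M/1.
μ − λ = 13.78 − 10.23 = 3.5500
P(W > t) = e^{−(μ−λ)t} = e^{−0.2197} = 0.802723

Final: 0.802723


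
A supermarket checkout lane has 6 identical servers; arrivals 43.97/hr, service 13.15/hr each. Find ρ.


ρ = λ/(cμ) = 43.97/(6·13.15) = 43.97/78.90 = 0.5573

Final: 0.5573


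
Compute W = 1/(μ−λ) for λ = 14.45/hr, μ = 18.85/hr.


W = 1/(μ−λ) = 1/(18.85 − 14.45) = 1/4.40 = 0.2273 hr

Final: 0.2273 hr


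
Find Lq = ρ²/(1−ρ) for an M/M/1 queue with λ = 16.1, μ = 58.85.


ρ = 16.1/58.85 = 0.2736
Lq = ρ²/(1−ρ) = 0.07484/0.7264 = 0.1030

Final: 0.1030


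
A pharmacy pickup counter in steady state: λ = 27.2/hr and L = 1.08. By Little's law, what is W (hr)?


W = L/λ = 1.08/27.2 = 0.03971 hr

Final: 0.03971 hr


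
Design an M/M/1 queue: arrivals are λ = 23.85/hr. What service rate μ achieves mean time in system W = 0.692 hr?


W = 1/(μ−λ) ⇒ μ − λ = 1/W = 1/0.692 = 1.4451
μ = λ + 1/W = 23.85 + 1.4451 = 25.2951 per hr

Final: 25.2951 /hr


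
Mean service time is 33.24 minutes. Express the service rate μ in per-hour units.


μ = 1/(service time) in consistent units.
1 hour = 60 min, so μ = 60/33.24 = 1.8051 per hour

Final: 1.8051 /hr


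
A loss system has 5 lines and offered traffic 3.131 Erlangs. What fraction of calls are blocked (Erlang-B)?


B(c,a) = (a^c/c!) / Σ_{k=0}^{c} a^k/k!
a^5/5! = 2.507460
Σ terms (k=0..5): 1.00000 + 3.13100 + 4.90158 + 5.11562 + 4.00425 + 2.50746 = 20.659906
B = 2.507460/20.659906 = 0.121368

Final: 0.121368


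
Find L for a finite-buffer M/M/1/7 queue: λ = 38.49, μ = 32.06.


ρ = 38.49/32.06 = 1.2006
L = ρ[1 − (K+1)ρ^K + Kρ^(K+1)] / [(1−ρ)(1−ρ^(K+1))]
Numerator: 1.2006·(1 − 8·3.594933 + 7·4.315937) = 2.943899
Denominator: (-0.2006)·(-3.315937) = 0.665049
L = 2.943899/0.665049 = 4.4266

Final: 4.4266


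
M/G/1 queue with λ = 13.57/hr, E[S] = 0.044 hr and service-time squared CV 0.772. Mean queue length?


ρ = λ·E[S] = 13.57·0.044 = 0.5971
Lq = ρ²(1+C_s²)/(2(1−ρ)) = 0.3565·(1+0.772)/(2·0.4029)
= 0.3565·1.7720/0.8058 = 0.78393

Final: 0.78393


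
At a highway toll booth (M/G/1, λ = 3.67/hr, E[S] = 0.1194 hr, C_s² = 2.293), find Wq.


ρ = λ·E[S] = 3.67·0.1194 = 0.4382
E[S²] = E[S]²(1+C_s²) = 0.1194²·(1+2.293) = 0.046946
Wq = λ·E[S²]/(2(1−ρ)) = 3.67·0.046946/(2·0.5618) = 0.15334 hr

Final: 0.15334 hr


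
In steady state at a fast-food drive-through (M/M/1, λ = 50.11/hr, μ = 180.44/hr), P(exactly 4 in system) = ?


ρ = 50.11/180.44 = 0.2777
P_n = (1−ρ)·ρ^n = (1 − 0.2777)·0.2777^4 = 0.7223·0.005948 = 0.004296

Final: 0.004296


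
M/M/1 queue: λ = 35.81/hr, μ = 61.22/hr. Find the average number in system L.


ρ = λ/μ = 35.81/61.22 = 0.5849
L = ρ/(1−ρ) = 0.5849/(1 − 0.5849) = 0.5849/0.4151 = 1.4093

Final: 1.4093


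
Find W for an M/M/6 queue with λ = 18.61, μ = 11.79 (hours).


a = 1.5785; ρ = 0.2631; P₀ = 0.206222
Lq = P₀·a^c·ρ/(c!(1−ρ)²) = 0.002146
Wq = Lq/λ = 0.002146/18.61 = 0.0001153 hr
W = Wq + 1/μ = 0.0001153 + 0.08482 = 0.08493 hr

Final: 0.08493 hr


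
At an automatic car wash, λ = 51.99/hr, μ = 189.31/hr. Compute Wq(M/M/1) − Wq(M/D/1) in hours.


ρ = 51.99/189.31 = 0.2746
Wq(M/M/1) = ρ/(μ−λ) = 0.2746/137.32 = 0.002000 hr
Wq(M/D/1) = ρ/(2(μ−λ)) = 0.0010000 hr
Savings = 0.002000 − 0.0010000 = 0.0010000 hr

Final: 0.0010000 hr


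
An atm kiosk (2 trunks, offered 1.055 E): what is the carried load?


B(2,1.055) = 0.213100 (Erlang-B)
Carried load = a(1 − B) = 1.055·(1 − 0.213100) = 1.055·0.786900 = 0.8302 E

Final: 0.8302 Erlangs


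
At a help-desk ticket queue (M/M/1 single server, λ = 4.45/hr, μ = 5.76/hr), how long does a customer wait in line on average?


ρ = 4.45/5.76 = 0.7726
Wq = ρ/(μ−λ) = 0.7726/(5.76 − 4.45) = 0.7726/1.31 = 0.5897 hr

Final: 0.5897 hr


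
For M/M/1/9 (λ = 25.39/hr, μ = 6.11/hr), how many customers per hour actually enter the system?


ρ = 4.1555; P_K = (1−ρ)ρ^9/(1−ρ^10) = 0.759355
λ_eff = λ(1 − P_K) = 25.39·(1 − 0.759355) = 25.39·0.240645 = 6.1100 /hr

Final: 6.1100 /hr


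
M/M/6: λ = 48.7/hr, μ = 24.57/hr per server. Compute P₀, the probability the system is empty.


a = λ/μ = 48.7/24.57 = 1.9821; ρ = a/c = 0.3303
Σ_{k=0}^{5} a^k/k! (terms k=0..5) = 1.00000 + 1.98209 + 1.96434 + 1.29784 + 0.64311 + 0.25494 = 7.14232
Tail: a^6/(6!(1−ρ)) = 60.63772/(720·0.6697) = 0.12577
P₀ = 1/(7.14232 + 0.12577) = 1/7.26809 = 0.137588

Final: 0.137588


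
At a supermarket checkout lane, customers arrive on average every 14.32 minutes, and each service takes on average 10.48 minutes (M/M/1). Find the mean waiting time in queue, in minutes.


λ = 60/14.32 = 4.1899 /hr
μ = 60/10.48 = 5.7252 /hr
ρ = λ/μ = 4.1899/5.7252 = 0.7318
Wq = ρ/(μ−λ) = 0.7318/(5.7252−4.1899) = 0.47669 hr
In minutes: 0.47669·60 = 28.602 min

Final: 28.602 min


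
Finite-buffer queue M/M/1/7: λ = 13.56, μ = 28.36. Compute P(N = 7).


ρ = λ/μ = 13.56/28.36 = 0.4781
P_K = (1−ρ)ρ^K/(1−ρ^(K+1)) = (0.5219·0.005713)/(1 − 0.002732)
= 0.002981/0.997268 = 0.002990

Final: 0.002990


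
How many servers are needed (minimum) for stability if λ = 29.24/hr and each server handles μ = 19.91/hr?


Stability requires cμ > λ ⇔ c > λ/μ.
λ/μ = 29.24/19.91 = 1.4686
Minimum integer c = ⌊1.4686⌋ + 1 = 2
Check: 2·19.91 = 39.82 > 29.24, while 1·19.91 = 19.91 ≤ 29.24

Final: 2 servers


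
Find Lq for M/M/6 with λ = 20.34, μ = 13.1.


a = λ/μ = 1.5527; ρ = a/6 = 0.2588
P₀ = 0.211616
Lq = P₀·a^c·ρ / (c!·(1−ρ)²) = 0.211616·14.01128·0.2588/(720·0.54941)
= 0.001940

Final: 0.001940


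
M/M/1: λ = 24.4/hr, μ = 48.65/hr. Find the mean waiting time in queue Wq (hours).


ρ = 24.4/48.65 = 0.5015
Wq = ρ/(μ−λ) = 0.5015/(48.65 − 24.4) = 0.5015/24.25 = 0.02068 hr

Final: 0.02068 hr


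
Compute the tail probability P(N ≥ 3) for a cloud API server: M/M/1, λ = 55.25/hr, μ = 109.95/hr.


ρ = 55.25/109.95 = 0.5025
P(N ≥ n) = ρ^n = 0.5025^3 = 0.126885

Final: 0.126885


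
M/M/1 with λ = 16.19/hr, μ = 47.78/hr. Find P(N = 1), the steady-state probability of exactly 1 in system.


ρ = 16.19/47.78 = 0.3388
P_n = (1−ρ)·ρ^n = (1 − 0.3388)·0.3388^1 = 0.6612·0.338845 = 0.224029

Final: 0.224029


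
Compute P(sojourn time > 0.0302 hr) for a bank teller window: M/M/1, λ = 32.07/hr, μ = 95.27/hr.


W ~ Exponential(μ−λ) for M/M/1.
μ − λ = 95.27 − 32.07 = 63.2000
P(W > t) = e^{−(μ−λ)t} = e^{−1.9086} = 0.148282

Final: 0.148282


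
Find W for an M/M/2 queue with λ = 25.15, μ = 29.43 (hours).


a = 0.8546; ρ = 0.4273; P₀ = 0.401262
Lq = P₀·a^c·ρ/(c!(1−ρ)²) = 0.19087
Wq = Lq/λ = 0.19087/25.15 = 0.007589 hr
W = Wq + 1/μ = 0.007589 + 0.03398 = 0.04157 hr

Final: 0.04157 hr


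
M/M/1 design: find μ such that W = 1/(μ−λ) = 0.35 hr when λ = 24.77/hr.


W = 1/(μ−λ) ⇒ μ − λ = 1/W = 1/0.35 = 2.8571
μ = λ + 1/W = 24.77 + 2.8571 = 27.6271 per hr

Final: 27.6271 /hr


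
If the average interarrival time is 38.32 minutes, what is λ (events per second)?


λ = 1/(interarrival time) in consistent units.
1 second = 0.0166667 min, so λ = 0.0166667/38.32 = 0.0004349 per second

Final: 0.0004349 /sec


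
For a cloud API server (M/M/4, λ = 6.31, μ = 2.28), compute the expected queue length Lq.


a = λ/μ = 2.7675; ρ = a/4 = 0.6919
P₀ = 0.052456
Lq = P₀·a^c·ρ / (c!·(1−ρ)²) = 0.052456·58.66486·0.6919/(24·0.09493)
= 0.93450

Final: 0.93450


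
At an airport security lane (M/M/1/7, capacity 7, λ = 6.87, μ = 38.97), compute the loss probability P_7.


ρ = λ/μ = 6.87/38.97 = 0.1763
P_K = (1−ρ)ρ^K/(1−ρ^(K+1)) = (0.8237·0.000005292)/(1 − 0.0000009328)
= 0.000004359/0.999999 = 0.000004359

Final: 0.000004359


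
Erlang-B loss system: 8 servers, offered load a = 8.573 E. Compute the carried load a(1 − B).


B(8,8.573) = 0.266773 (Erlang-B)
Carried load = a(1 − B) = 8.573·(1 − 0.266773) = 8.573·0.733227 = 6.2860 E

Final: 6.2860 Erlangs


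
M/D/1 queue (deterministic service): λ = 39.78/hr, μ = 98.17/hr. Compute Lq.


ρ = 39.78/98.17 = 0.4052
M/D/1: Lq = ρ²/(2(1−ρ)) = 0.1642/(2·0.5948) = 0.13803

Final: 0.13803


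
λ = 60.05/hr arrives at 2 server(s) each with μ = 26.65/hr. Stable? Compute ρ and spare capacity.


Total capacity cμ = 2·26.65 = 53.30/hr
ρ = λ/(cμ) = 60.05/53.30 = 1.1266
Stable ⇔ ρ < 1: NO
Spare capacity = cμ − λ = 53.30 − 60.05 = -6.75/hr

Final: ρ = 1.1266; unstable; margin = -6.75/hr


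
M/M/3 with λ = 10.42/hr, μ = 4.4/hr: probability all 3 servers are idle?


a = λ/μ = 10.42/4.4 = 2.3682; ρ = a/c = 0.7894
Σ_{k=0}^{2} a^k/k! (terms k=0..2) = 1.00000 + 2.36818 + 2.80414 = 6.17232
Tail: a^3/(3!(1−ρ)) = 13.28144/(6·0.2106) = 10.51049
P₀ = 1/(6.17232 + 10.51049) = 1/16.68282 = 0.059942

Final: 0.059942


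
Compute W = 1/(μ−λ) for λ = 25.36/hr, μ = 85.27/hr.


W = 1/(μ−λ) = 1/(85.27 − 25.36) = 1/59.91 = 0.01669 hr

Final: 0.01669 hr


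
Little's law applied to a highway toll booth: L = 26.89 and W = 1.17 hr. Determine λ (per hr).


λ = L/W = 26.89/1.17 = 22.9829 /hr

Final: 22.9829 /hr


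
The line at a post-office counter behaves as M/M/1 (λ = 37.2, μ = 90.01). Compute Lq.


ρ = 37.2/90.01 = 0.4133
Lq = ρ²/(1−ρ) = 0.1708/0.5867 = 0.2911

Final: 0.2911


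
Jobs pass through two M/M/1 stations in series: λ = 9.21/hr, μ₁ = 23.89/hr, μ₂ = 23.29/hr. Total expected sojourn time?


Each node sees arrival rate λ = 9.21/hr (tandem ⇒ throughput preserved).
W₁ = 1/(μ₁−λ) = 1/(23.89−9.21) = 0.06812 hr
W₂ = 1/(μ₂−λ) = 1/(23.29−9.21) = 0.07102 hr
W_total = W₁ + W₂ = 0.06812 + 0.07102 = 0.13914 hr

Final: 0.13914 hr


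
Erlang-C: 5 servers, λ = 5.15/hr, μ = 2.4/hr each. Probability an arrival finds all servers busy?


a = λ/μ = 2.1458; ρ = a/5 = 0.4292
P₀ = 0.115707 (from M/M/c formula)
C(c,a) = [a^c/(c!(1−ρ))]·P₀ = [45.49670/(120·0.5708)]·0.115707
= 0.66419·0.115707 = 0.076851

Final: 0.076851


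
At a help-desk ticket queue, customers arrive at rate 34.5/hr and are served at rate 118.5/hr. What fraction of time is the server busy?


ρ = λ/μ = 34.5/118.5 = 0.2911

Final: 0.2911


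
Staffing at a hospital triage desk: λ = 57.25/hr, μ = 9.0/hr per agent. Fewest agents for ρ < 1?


Stability requires cμ > λ ⇔ c > λ/μ.
λ/μ = 57.25/9.0 = 6.3611
Minimum integer c = ⌊6.3611⌋ + 1 = 7
Check: 7·9.0 = 63.00 > 57.25, while 6·9.0 = 54.00 ≤ 57.25

Final: 7 servers


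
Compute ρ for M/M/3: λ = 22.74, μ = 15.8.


ρ = λ/(cμ) = 22.74/(3·15.8) = 22.74/47.40 = 0.4797

Final: 0.4797


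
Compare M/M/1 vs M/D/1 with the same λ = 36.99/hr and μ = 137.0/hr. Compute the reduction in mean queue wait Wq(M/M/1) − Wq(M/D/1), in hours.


ρ = 36.99/137.0 = 0.2700
Wq(M/M/1) = ρ/(μ−λ) = 0.2700/100.01 = 0.002700 hr
Wq(M/D/1) = ρ/(2(μ−λ)) = 0.001350 hr
Savings = 0.002700 − 0.001350 = 0.001350 hr

Final: 0.001350 hr


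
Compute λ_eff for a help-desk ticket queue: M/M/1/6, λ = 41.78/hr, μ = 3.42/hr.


ρ = 12.2164; P_K = (1−ρ)ρ^6/(1−ρ^7) = 0.918143
λ_eff = λ(1 − P_K) = 41.78·(1 − 0.918143) = 41.78·0.081857 = 3.4200 /hr

Final: 3.4200 /hr


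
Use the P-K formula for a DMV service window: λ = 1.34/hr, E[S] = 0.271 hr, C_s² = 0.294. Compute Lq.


ρ = λ·E[S] = 1.34·0.271 = 0.3631
Lq = ρ²(1+C_s²)/(2(1−ρ)) = 0.1319·(1+0.294)/(2·0.6369)
= 0.1319·1.2940/1.2737 = 0.13397

Final: 0.13397


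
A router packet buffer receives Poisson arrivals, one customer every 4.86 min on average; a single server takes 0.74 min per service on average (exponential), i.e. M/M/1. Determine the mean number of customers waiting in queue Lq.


λ = 60/4.86 = 12.3457 /hr
μ = 60/0.74 = 81.0811 /hr
ρ = λ/μ = 12.3457/81.0811 = 0.1523
Lq = ρ²/(1−ρ) = 0.02318/0.8477 = 0.02735

Final: 0.02735


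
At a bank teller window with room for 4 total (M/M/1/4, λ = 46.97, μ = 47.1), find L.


ρ = 46.97/47.1 = 0.9972
L = ρ[1 − (K+1)ρ^K + Kρ^(K+1)] / [(1−ρ)(1−ρ^(K+1))]
Numerator: 0.9972·(1 − 5·0.989005 + 4·0.986276) = 0.00007555
Denominator: (0.002760)·(0.013724) = 0.00003788
L = 0.00007555/0.00003788 = 1.9945

Final: 1.9945


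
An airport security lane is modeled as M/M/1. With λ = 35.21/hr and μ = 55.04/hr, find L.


ρ = λ/μ = 35.21/55.04 = 0.6397
L = ρ/(1−ρ) = 0.6397/(1 − 0.6397) = 0.6397/0.3603 = 1.7756

Final: 1.7756


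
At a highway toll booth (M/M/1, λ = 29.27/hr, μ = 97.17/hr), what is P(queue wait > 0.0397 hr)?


ρ = 29.27/97.17 = 0.3012
P(Wq > t) = ρ·e^{−(μ−λ)t} = 0.3012·e^{−2.6956}
= 0.3012·0.067500 = 0.020333

Final: 0.020333


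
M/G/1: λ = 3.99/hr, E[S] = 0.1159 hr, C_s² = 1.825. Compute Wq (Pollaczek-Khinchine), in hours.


ρ = λ·E[S] = 3.99·0.1159 = 0.4624
E[S²] = E[S]²(1+C_s²) = 0.1159²·(1+1.825) = 0.037948
Wq = λ·E[S²]/(2(1−ρ)) = 3.99·0.037948/(2·0.5376) = 0.14083 hr

Final: 0.14083 hr


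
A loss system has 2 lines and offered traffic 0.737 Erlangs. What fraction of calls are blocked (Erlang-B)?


B(c,a) = (a^c/c!) / Σ_{k=0}^{c} a^k/k!
a^2/2! = 0.271585
Σ terms (k=0..2): 1.00000 + 0.73700 + 0.27158 = 2.008584
B = 0.271585/2.008584 = 0.135212

Final: 0.135212


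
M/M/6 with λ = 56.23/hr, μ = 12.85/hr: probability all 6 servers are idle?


a = λ/μ = 56.23/12.85 = 4.3759; ρ = a/c = 0.7293
Σ_{k=0}^{5} a^k/k! (terms k=0..5) = 1.00000 + 4.37588 + 9.57414 + 13.96509 + 15.27737 + 13.37037 = 57.56285
Tail: a^6/(6!(1−ρ)) = 7020.85066/(720·0.2707) = 36.02377
P₀ = 1/(57.56285 + 36.02377) = 1/93.58662 = 0.010685

Final: 0.010685


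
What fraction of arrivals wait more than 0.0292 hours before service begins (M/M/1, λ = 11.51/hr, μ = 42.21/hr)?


ρ = 11.51/42.21 = 0.2727
P(Wq > t) = ρ·e^{−(μ−λ)t} = 0.2727·e^{−0.8964}
= 0.2727·0.408020 = 0.111261

Final: 0.111261


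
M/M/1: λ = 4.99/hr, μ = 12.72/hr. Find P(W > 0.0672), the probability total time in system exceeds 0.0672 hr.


W ~ Exponential(μ−λ) for M/M/1.
μ − λ = 12.72 − 4.99 = 7.7300
P(W > t) = e^{−(μ−λ)t} = e^{−0.5195} = 0.594844

Final: 0.594844


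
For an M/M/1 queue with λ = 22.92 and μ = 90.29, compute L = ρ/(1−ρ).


ρ = λ/μ = 22.92/90.29 = 0.2538
L = ρ/(1−ρ) = 0.2538/(1 − 0.2538) = 0.2538/0.7462 = 0.3402

Final: 0.3402


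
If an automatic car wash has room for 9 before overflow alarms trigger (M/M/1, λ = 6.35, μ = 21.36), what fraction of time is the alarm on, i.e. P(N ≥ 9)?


ρ = 6.35/21.36 = 0.2973
P(N ≥ n) = ρ^n = 0.2973^9 = 0.00001814

Final: 0.00001814


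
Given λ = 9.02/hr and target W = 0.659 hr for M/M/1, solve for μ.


W = 1/(μ−λ) ⇒ μ − λ = 1/W = 1/0.659 = 1.5175
μ = λ + 1/W = 9.02 + 1.5175 = 10.5375 per hr

Final: 10.5375 /hr


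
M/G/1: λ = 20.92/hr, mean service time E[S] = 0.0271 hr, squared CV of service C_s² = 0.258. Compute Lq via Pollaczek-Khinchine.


ρ = λ·E[S] = 20.92·0.0271 = 0.5669
Lq = ρ²(1+C_s²)/(2(1−ρ)) = 0.3214·(1+0.258)/(2·0.4331)
= 0.3214·1.2580/0.8661 = 0.46683

Final: 0.46683


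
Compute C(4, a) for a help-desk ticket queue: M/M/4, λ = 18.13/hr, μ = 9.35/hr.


a = λ/μ = 1.9390; ρ = a/4 = 0.4848
P₀ = 0.139329 (from M/M/c formula)
C(c,a) = [a^c/(c!(1−ρ))]·P₀ = [14.13659/(24·0.5152)]·0.139329
= 1.14320·0.139329 = 0.159281

Final: 0.159281


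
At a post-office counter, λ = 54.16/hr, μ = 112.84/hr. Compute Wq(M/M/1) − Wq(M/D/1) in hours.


ρ = 54.16/112.84 = 0.4800
Wq(M/M/1) = ρ/(μ−λ) = 0.4800/58.68 = 0.008179 hr
Wq(M/D/1) = ρ/(2(μ−λ)) = 0.004090 hr
Savings = 0.008179 − 0.004090 = 0.004090 hr

Final: 0.004090 hr


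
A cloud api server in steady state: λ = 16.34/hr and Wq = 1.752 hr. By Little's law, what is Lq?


Lq = λWq = 16.34·1.752 = 28.6277

Final: 28.6277


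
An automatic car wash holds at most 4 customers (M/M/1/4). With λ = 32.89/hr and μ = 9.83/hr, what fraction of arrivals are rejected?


ρ = λ/μ = 32.89/9.83 = 3.3459
P_K = (1−ρ)ρ^K/(1−ρ^(K+1)) = (-2.3459·125.326070)/(1 − 419.325987)
= -293.999917/-418.325987 = 0.702801

Final: 0.702801


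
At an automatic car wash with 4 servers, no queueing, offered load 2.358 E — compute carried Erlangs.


B(4,2.358) = 0.134023 (Erlang-B)
Carried load = a(1 − B) = 2.358·(1 − 0.134023) = 2.358·0.865977 = 2.0420 E

Final: 2.0420 Erlangs


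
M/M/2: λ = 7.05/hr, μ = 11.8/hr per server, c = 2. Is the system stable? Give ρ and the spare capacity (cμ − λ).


Total capacity cμ = 2·11.8 = 23.60/hr
ρ = λ/(cμ) = 7.05/23.60 = 0.2987
Stable ⇔ ρ < 1: YES
Spare capacity = cμ − λ = 23.60 − 7.05 = 16.55/hr

Final: ρ = 0.2987; stable; margin = 16.55/hr


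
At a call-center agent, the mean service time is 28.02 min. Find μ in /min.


μ = 1/(service time) in consistent units.
1 minute = 1 min, so μ = 1/28.02 = 0.03569 per minute

Final: 0.03569 /min


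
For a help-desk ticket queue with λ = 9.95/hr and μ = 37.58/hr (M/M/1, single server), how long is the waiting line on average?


ρ = 9.95/37.58 = 0.2648
Lq = ρ²/(1−ρ) = 0.07010/0.7352 = 0.09535

Final: 0.09535


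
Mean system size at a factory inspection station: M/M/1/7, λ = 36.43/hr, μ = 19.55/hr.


ρ = 36.43/19.55 = 1.8634
L = ρ[1 − (K+1)ρ^K + Kρ^(K+1)] / [(1−ρ)(1−ρ^(K+1))]
Numerator: 1.8634·(1 − 8·78.016573 + 7·145.378196) = 735.149562
Denominator: (-0.8634)·(-144.378196) = 124.660049
L = 735.149562/124.660049 = 5.8972

Final: 5.8972


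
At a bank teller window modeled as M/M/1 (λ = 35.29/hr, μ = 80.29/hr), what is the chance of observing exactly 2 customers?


ρ = 35.29/80.29 = 0.4395
P_n = (1−ρ)·ρ^n = (1 − 0.4395)·0.4395^2 = 0.5605·0.193188 = 0.108276

Final: 0.108276


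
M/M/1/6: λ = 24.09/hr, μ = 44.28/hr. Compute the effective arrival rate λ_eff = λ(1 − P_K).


ρ = 0.5440; P_K = (1−ρ)ρ^6/(1−ρ^7) = 0.011992
λ_eff = λ(1 − P_K) = 24.09·(1 − 0.011992) = 24.09·0.988008 = 23.8011 /hr

Final: 23.8011 /hr


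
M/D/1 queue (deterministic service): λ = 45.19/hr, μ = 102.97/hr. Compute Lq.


ρ = 45.19/102.97 = 0.4389
M/D/1: Lq = ρ²/(2(1−ρ)) = 0.1926/(2·0.5611) = 0.17162

Final: 0.17162


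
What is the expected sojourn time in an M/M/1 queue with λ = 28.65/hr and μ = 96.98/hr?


W = 1/(μ−λ) = 1/(96.98 − 28.65) = 1/68.33 = 0.01463 hr

Final: 0.01463 hr


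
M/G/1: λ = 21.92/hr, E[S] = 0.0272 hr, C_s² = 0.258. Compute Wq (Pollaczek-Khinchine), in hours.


ρ = λ·E[S] = 21.92·0.0272 = 0.5962
E[S²] = E[S]²(1+C_s²) = 0.0272²·(1+0.258) = 0.0009307
Wq = λ·E[S²]/(2(1−ρ)) = 21.92·0.0009307/(2·0.4038) = 0.02526 hr

Final: 0.02526 hr


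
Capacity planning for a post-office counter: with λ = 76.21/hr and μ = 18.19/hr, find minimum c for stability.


Stability requires cμ > λ ⇔ c > λ/μ.
λ/μ = 76.21/18.19 = 4.1897
Minimum integer c = ⌊4.1897⌋ + 1 = 5
Check: 5·18.19 = 90.95 > 76.21, while 4·18.19 = 72.76 ≤ 76.21

Final: 5 servers


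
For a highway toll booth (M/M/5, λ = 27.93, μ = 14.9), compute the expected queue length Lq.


a = λ/μ = 1.8745; ρ = a/5 = 0.3749
P₀ = 0.152623
Lq = P₀·a^c·ρ / (c!·(1−ρ)²) = 0.152623·23.14320·0.3749/(120·0.39075)
= 0.02824

Final: 0.02824


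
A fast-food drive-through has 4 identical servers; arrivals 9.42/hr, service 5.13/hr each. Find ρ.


ρ = λ/(cμ) = 9.42/(4·5.13) = 9.42/20.52 = 0.4591

Final: 0.4591


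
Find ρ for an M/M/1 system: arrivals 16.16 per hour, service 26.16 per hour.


ρ = λ/μ = 16.16/26.16 = 0.6177

Final: 0.6177


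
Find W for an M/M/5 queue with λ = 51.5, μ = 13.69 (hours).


a = 3.7619; ρ = 0.7524; P₀ = 0.018379
Lq = P₀·a^c·ρ/(c!(1−ρ)²) = 1.41583
Wq = Lq/λ = 1.41583/51.5 = 0.02749 hr
W = Wq + 1/μ = 0.02749 + 0.07305 = 0.10054 hr

Final: 0.10054 hr


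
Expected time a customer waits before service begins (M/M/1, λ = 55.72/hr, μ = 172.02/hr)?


ρ = 55.72/172.02 = 0.3239
Wq = ρ/(μ−λ) = 0.3239/(172.02 − 55.72) = 0.3239/116.30 = 0.002785 hr

Final: 0.002785 hr


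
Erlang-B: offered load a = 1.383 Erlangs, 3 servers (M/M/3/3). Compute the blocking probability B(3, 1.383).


B(c,a) = (a^c/c!) / Σ_{k=0}^{c} a^k/k!
a^3/3! = 0.440875
Σ terms (k=0..3): 1.00000 + 1.38300 + 0.95634 + 0.44087 = 3.780219
B = 0.440875/3.780219 = 0.116627

Final: 0.116627


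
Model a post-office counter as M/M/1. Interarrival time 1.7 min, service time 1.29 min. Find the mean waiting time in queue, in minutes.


λ = 60/1.7 = 35.2941 /hr
μ = 60/1.29 = 46.5116 /hr
ρ = λ/μ = 35.2941/46.5116 = 0.7588
Wq = ρ/(μ−λ) = 0.7588/(46.5116−35.2941) = 0.06765 hr
In minutes: 0.06765·60 = 4.059 min

Final: 4.059 min


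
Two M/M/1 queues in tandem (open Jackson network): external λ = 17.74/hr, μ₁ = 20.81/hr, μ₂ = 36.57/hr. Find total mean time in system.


Each node sees arrival rate λ = 17.74/hr (tandem ⇒ throughput preserved).
W₁ = 1/(μ₁−λ) = 1/(20.81−17.74) = 0.32573 hr
W₂ = 1/(μ₂−λ) = 1/(36.57−17.74) = 0.05311 hr
W_total = W₁ + W₂ = 0.32573 + 0.05311 = 0.37884 hr

Final: 0.37884 hr


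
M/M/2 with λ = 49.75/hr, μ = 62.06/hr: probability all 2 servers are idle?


a = λ/μ = 49.75/62.06 = 0.8016; ρ = a/c = 0.4008
Σ_{k=0}^{1} a^k/k! (terms k=0..1) = 1.00000 + 0.80164 = 1.80164
Tail: a^2/(2!(1−ρ)) = 0.64263/(2·0.5992) = 0.53626
P₀ = 1/(1.80164 + 0.53626) = 1/2.33791 = 0.427733

Final: 0.427733


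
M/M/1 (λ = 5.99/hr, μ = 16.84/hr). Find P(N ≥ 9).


ρ = 5.99/16.84 = 0.3557
P(N ≥ n) = ρ^n = 0.3557^9 = 0.00009115

Final: 0.00009115


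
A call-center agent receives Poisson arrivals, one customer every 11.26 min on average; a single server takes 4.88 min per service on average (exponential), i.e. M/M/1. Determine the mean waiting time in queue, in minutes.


λ = 60/11.26 = 5.3286 /hr
μ = 60/4.88 = 12.2951 /hr
ρ = λ/μ = 5.3286/12.2951 = 0.4334
Wq = ρ/(μ−λ) = 0.4334/(12.2951−5.3286) = 0.06221 hr
In minutes: 0.06221·60 = 3.733 min

Final: 3.733 min


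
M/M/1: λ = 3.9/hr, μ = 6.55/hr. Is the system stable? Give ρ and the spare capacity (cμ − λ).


Total capacity cμ = 1·6.55 = 6.55/hr
ρ = λ/(cμ) = 3.9/6.55 = 0.5954
Stable ⇔ ρ < 1: YES
Spare capacity = cμ − λ = 6.55 − 3.9 = 2.65/hr

Final: ρ = 0.5954; stable; margin = 2.65/hr
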